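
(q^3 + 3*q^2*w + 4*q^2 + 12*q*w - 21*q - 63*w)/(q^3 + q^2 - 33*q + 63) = (q + 3*w)/(q - 3)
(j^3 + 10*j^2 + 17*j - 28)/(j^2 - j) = j + 11 + 28/j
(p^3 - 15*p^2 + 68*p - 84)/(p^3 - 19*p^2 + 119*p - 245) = (p^2 - 8*p + 12)/(p^2 - 12*p + 35)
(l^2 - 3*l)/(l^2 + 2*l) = (l - 3)/(l + 2)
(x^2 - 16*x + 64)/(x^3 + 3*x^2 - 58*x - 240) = (x - 8)/(x^2 + 11*x + 30)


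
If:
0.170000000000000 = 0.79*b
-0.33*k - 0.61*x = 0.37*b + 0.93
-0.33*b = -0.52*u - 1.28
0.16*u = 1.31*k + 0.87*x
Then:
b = 0.22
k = 1.27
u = -2.32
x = -2.34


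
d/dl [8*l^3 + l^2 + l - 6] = 24*l^2 + 2*l + 1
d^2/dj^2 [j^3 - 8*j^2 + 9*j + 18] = 6*j - 16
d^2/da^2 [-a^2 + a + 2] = -2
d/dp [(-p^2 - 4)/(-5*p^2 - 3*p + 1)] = 3*(p^2 - 14*p - 4)/(25*p^4 + 30*p^3 - p^2 - 6*p + 1)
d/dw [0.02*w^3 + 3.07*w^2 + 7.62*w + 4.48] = 0.06*w^2 + 6.14*w + 7.62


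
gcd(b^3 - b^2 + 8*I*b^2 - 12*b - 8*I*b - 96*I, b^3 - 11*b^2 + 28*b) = b - 4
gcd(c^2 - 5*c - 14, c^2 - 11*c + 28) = c - 7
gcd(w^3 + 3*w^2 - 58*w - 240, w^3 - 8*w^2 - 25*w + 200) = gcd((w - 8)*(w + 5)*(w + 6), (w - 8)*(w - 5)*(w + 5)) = w^2 - 3*w - 40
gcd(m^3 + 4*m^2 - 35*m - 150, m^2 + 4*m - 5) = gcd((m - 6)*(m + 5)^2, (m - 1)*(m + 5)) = m + 5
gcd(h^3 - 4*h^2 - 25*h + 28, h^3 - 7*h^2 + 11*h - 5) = h - 1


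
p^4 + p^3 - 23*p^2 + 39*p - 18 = (p - 3)*(p - 1)^2*(p + 6)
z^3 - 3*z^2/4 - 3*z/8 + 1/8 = (z - 1)*(z - 1/4)*(z + 1/2)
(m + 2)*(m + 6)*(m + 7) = m^3 + 15*m^2 + 68*m + 84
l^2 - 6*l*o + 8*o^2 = (l - 4*o)*(l - 2*o)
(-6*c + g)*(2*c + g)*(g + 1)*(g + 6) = -12*c^2*g^2 - 84*c^2*g - 72*c^2 - 4*c*g^3 - 28*c*g^2 - 24*c*g + g^4 + 7*g^3 + 6*g^2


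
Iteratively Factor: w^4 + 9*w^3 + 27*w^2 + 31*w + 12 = (w + 3)*(w^3 + 6*w^2 + 9*w + 4) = (w + 3)*(w + 4)*(w^2 + 2*w + 1) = (w + 1)*(w + 3)*(w + 4)*(w + 1)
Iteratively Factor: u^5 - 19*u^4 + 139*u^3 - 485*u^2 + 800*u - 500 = (u - 5)*(u^4 - 14*u^3 + 69*u^2 - 140*u + 100) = (u - 5)*(u - 2)*(u^3 - 12*u^2 + 45*u - 50) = (u - 5)*(u - 2)^2*(u^2 - 10*u + 25) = (u - 5)^2*(u - 2)^2*(u - 5)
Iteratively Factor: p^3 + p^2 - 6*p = (p + 3)*(p^2 - 2*p) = (p - 2)*(p + 3)*(p)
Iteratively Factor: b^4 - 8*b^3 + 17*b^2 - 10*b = (b)*(b^3 - 8*b^2 + 17*b - 10) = b*(b - 1)*(b^2 - 7*b + 10) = b*(b - 2)*(b - 1)*(b - 5)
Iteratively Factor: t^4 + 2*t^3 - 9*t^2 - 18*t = (t + 3)*(t^3 - t^2 - 6*t) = t*(t + 3)*(t^2 - t - 6) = t*(t + 2)*(t + 3)*(t - 3)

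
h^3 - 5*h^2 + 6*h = h*(h - 3)*(h - 2)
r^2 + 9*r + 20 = (r + 4)*(r + 5)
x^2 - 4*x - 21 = (x - 7)*(x + 3)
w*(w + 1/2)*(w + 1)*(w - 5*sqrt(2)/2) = w^4 - 5*sqrt(2)*w^3/2 + 3*w^3/2 - 15*sqrt(2)*w^2/4 + w^2/2 - 5*sqrt(2)*w/4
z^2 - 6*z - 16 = (z - 8)*(z + 2)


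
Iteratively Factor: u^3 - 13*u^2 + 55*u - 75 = (u - 5)*(u^2 - 8*u + 15) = (u - 5)^2*(u - 3)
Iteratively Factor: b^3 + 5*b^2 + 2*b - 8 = (b + 2)*(b^2 + 3*b - 4) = (b - 1)*(b + 2)*(b + 4)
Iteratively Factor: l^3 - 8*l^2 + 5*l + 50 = (l + 2)*(l^2 - 10*l + 25) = (l - 5)*(l + 2)*(l - 5)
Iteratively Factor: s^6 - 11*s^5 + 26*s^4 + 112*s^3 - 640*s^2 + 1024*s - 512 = (s + 4)*(s^5 - 15*s^4 + 86*s^3 - 232*s^2 + 288*s - 128) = (s - 1)*(s + 4)*(s^4 - 14*s^3 + 72*s^2 - 160*s + 128) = (s - 4)*(s - 1)*(s + 4)*(s^3 - 10*s^2 + 32*s - 32) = (s - 4)^2*(s - 1)*(s + 4)*(s^2 - 6*s + 8) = (s - 4)^2*(s - 2)*(s - 1)*(s + 4)*(s - 4)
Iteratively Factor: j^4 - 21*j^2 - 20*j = (j)*(j^3 - 21*j - 20) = j*(j - 5)*(j^2 + 5*j + 4) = j*(j - 5)*(j + 4)*(j + 1)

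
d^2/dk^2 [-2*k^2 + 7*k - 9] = -4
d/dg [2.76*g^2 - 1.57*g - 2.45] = 5.52*g - 1.57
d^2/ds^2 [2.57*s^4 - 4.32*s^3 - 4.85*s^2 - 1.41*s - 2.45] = 30.84*s^2 - 25.92*s - 9.7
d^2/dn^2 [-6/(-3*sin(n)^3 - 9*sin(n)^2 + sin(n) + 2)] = 6*(-81*sin(n)^6 - 297*sin(n)^5 - 210*sin(n)^4 + 405*sin(n)^3 + 395*sin(n)^2 - 16*sin(n) + 38)/(3*sin(n)^3 + 9*sin(n)^2 - sin(n) - 2)^3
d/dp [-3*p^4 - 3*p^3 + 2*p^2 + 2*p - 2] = -12*p^3 - 9*p^2 + 4*p + 2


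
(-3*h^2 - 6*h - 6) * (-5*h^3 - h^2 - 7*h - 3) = 15*h^5 + 33*h^4 + 57*h^3 + 57*h^2 + 60*h + 18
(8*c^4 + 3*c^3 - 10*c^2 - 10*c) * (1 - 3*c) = -24*c^5 - c^4 + 33*c^3 + 20*c^2 - 10*c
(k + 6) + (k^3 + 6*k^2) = k^3 + 6*k^2 + k + 6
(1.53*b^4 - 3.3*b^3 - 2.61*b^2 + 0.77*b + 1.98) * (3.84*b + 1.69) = 5.8752*b^5 - 10.0863*b^4 - 15.5994*b^3 - 1.4541*b^2 + 8.9045*b + 3.3462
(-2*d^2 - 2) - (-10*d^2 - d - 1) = 8*d^2 + d - 1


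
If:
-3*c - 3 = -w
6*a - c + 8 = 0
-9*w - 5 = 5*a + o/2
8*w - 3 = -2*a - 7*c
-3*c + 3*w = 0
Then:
No Solution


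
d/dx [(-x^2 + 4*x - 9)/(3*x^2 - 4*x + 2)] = 2*(-4*x^2 + 25*x - 14)/(9*x^4 - 24*x^3 + 28*x^2 - 16*x + 4)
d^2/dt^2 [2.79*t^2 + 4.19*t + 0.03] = 5.58000000000000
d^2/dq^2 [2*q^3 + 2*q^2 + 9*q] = 12*q + 4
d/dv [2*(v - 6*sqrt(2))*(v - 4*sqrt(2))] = 4*v - 20*sqrt(2)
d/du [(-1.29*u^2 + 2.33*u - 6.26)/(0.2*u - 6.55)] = (-0.258*u^2 + 16.899*u - 14.0095)/(0.04*u^2 - 2.62*u + 42.9025)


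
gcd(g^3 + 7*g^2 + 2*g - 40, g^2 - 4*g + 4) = g - 2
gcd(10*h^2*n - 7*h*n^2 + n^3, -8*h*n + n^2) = n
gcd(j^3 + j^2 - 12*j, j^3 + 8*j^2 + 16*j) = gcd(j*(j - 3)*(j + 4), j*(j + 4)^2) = j^2 + 4*j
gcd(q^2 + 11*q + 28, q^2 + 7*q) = q + 7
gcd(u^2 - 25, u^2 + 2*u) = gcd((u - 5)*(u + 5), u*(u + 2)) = 1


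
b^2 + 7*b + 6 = (b + 1)*(b + 6)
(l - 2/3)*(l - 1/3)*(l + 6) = l^3 + 5*l^2 - 52*l/9 + 4/3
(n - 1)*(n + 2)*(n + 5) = n^3 + 6*n^2 + 3*n - 10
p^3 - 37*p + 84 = (p - 4)*(p - 3)*(p + 7)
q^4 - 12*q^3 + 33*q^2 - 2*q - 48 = (q - 8)*(q - 3)*(q - 2)*(q + 1)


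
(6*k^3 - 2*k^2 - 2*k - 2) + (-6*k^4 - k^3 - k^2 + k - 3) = -6*k^4 + 5*k^3 - 3*k^2 - k - 5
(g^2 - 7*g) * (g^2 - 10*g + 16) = g^4 - 17*g^3 + 86*g^2 - 112*g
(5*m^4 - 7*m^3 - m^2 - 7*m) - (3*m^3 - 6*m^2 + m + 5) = 5*m^4 - 10*m^3 + 5*m^2 - 8*m - 5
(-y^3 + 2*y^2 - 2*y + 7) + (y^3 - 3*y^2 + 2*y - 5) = 2 - y^2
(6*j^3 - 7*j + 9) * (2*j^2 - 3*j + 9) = 12*j^5 - 18*j^4 + 40*j^3 + 39*j^2 - 90*j + 81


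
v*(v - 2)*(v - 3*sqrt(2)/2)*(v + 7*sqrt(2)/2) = v^4 - 2*v^3 + 2*sqrt(2)*v^3 - 21*v^2/2 - 4*sqrt(2)*v^2 + 21*v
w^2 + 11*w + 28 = (w + 4)*(w + 7)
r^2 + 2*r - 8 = (r - 2)*(r + 4)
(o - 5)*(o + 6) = o^2 + o - 30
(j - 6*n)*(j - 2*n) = j^2 - 8*j*n + 12*n^2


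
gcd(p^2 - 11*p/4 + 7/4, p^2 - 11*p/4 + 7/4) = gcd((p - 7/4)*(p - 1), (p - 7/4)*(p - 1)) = p^2 - 11*p/4 + 7/4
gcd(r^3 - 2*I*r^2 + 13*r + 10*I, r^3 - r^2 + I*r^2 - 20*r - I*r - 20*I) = r + I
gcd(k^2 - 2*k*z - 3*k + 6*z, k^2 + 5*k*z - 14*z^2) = -k + 2*z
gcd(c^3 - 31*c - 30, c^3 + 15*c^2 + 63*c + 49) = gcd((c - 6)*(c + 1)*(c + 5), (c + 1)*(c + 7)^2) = c + 1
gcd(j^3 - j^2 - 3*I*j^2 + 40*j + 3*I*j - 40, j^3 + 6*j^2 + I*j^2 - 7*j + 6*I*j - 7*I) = j - 1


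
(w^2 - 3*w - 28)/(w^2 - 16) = (w - 7)/(w - 4)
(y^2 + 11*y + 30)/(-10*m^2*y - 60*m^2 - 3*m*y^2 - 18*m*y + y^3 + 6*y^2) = (y + 5)/(-10*m^2 - 3*m*y + y^2)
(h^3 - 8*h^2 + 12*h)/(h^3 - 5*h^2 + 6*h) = (h - 6)/(h - 3)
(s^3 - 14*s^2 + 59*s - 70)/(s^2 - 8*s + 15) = (s^2 - 9*s + 14)/(s - 3)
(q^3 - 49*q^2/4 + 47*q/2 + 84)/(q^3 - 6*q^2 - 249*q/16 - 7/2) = 4*(q - 6)/(4*q + 1)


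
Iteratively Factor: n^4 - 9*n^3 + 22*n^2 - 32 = (n - 4)*(n^3 - 5*n^2 + 2*n + 8) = (n - 4)*(n + 1)*(n^2 - 6*n + 8) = (n - 4)^2*(n + 1)*(n - 2)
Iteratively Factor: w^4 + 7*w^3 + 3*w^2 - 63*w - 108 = (w - 3)*(w^3 + 10*w^2 + 33*w + 36) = (w - 3)*(w + 3)*(w^2 + 7*w + 12) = (w - 3)*(w + 3)^2*(w + 4)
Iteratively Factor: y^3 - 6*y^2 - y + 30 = (y + 2)*(y^2 - 8*y + 15) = (y - 3)*(y + 2)*(y - 5)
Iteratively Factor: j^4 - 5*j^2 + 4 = (j + 1)*(j^3 - j^2 - 4*j + 4) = (j + 1)*(j + 2)*(j^2 - 3*j + 2) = (j - 1)*(j + 1)*(j + 2)*(j - 2)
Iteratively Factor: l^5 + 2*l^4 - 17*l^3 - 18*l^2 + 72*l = (l + 4)*(l^4 - 2*l^3 - 9*l^2 + 18*l) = (l + 3)*(l + 4)*(l^3 - 5*l^2 + 6*l) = (l - 3)*(l + 3)*(l + 4)*(l^2 - 2*l) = (l - 3)*(l - 2)*(l + 3)*(l + 4)*(l)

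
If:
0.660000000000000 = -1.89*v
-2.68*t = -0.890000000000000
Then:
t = 0.33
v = -0.35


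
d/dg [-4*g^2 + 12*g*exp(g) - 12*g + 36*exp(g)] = 12*g*exp(g) - 8*g + 48*exp(g) - 12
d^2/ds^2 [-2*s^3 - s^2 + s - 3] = -12*s - 2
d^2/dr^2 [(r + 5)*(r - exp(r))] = -r*exp(r) - 7*exp(r) + 2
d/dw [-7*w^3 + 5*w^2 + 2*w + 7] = -21*w^2 + 10*w + 2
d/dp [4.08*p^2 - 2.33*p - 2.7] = 8.16*p - 2.33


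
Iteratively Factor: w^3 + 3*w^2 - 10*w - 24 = (w + 2)*(w^2 + w - 12) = (w - 3)*(w + 2)*(w + 4)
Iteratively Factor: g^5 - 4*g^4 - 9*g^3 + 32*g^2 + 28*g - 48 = (g - 1)*(g^4 - 3*g^3 - 12*g^2 + 20*g + 48) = (g - 4)*(g - 1)*(g^3 + g^2 - 8*g - 12) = (g - 4)*(g - 1)*(g + 2)*(g^2 - g - 6) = (g - 4)*(g - 1)*(g + 2)^2*(g - 3)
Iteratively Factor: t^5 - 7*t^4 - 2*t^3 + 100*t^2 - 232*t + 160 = (t + 4)*(t^4 - 11*t^3 + 42*t^2 - 68*t + 40) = (t - 2)*(t + 4)*(t^3 - 9*t^2 + 24*t - 20) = (t - 2)^2*(t + 4)*(t^2 - 7*t + 10) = (t - 5)*(t - 2)^2*(t + 4)*(t - 2)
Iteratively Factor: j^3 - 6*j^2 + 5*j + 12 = (j + 1)*(j^2 - 7*j + 12) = (j - 3)*(j + 1)*(j - 4)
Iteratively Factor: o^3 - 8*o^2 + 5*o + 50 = (o - 5)*(o^2 - 3*o - 10) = (o - 5)^2*(o + 2)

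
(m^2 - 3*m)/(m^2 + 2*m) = (m - 3)/(m + 2)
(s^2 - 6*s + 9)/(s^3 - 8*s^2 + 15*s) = (s - 3)/(s*(s - 5))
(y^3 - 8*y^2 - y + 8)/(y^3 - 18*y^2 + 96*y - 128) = (y^2 - 1)/(y^2 - 10*y + 16)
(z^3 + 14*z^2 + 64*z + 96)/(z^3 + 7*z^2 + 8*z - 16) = (z + 6)/(z - 1)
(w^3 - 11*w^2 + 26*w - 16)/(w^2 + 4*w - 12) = (w^2 - 9*w + 8)/(w + 6)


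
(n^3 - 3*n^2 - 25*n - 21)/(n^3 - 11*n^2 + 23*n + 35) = (n + 3)/(n - 5)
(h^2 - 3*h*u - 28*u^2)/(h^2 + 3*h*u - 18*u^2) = (h^2 - 3*h*u - 28*u^2)/(h^2 + 3*h*u - 18*u^2)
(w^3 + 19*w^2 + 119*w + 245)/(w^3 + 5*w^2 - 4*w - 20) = (w^2 + 14*w + 49)/(w^2 - 4)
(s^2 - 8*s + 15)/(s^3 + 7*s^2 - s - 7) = (s^2 - 8*s + 15)/(s^3 + 7*s^2 - s - 7)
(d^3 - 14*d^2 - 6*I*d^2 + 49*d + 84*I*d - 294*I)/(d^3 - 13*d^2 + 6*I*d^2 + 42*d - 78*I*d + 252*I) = (d^2 - d*(7 + 6*I) + 42*I)/(d^2 + 6*d*(-1 + I) - 36*I)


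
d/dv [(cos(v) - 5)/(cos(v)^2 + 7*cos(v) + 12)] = (cos(v)^2 - 10*cos(v) - 47)*sin(v)/(cos(v)^2 + 7*cos(v) + 12)^2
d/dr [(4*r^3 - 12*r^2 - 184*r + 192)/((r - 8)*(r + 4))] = 4*(r^2 + 8*r + 26)/(r^2 + 8*r + 16)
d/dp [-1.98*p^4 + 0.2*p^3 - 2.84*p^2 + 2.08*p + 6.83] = -7.92*p^3 + 0.6*p^2 - 5.68*p + 2.08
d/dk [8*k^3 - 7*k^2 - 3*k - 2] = 24*k^2 - 14*k - 3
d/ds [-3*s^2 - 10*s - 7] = -6*s - 10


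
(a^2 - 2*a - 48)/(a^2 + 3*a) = (a^2 - 2*a - 48)/(a*(a + 3))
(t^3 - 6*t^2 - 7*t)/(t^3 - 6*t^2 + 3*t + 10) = t*(t - 7)/(t^2 - 7*t + 10)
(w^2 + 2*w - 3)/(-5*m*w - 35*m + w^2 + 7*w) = (-w^2 - 2*w + 3)/(5*m*w + 35*m - w^2 - 7*w)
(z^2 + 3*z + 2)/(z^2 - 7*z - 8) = (z + 2)/(z - 8)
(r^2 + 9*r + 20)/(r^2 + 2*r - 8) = (r + 5)/(r - 2)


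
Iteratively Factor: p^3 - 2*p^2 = (p - 2)*(p^2) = p*(p - 2)*(p)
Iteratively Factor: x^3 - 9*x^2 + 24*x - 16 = (x - 4)*(x^2 - 5*x + 4) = (x - 4)*(x - 1)*(x - 4)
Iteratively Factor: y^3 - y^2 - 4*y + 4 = (y - 2)*(y^2 + y - 2) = (y - 2)*(y - 1)*(y + 2)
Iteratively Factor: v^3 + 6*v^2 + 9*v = (v)*(v^2 + 6*v + 9) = v*(v + 3)*(v + 3)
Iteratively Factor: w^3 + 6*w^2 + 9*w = (w)*(w^2 + 6*w + 9) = w*(w + 3)*(w + 3)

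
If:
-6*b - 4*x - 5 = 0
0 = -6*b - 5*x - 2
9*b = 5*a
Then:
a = -51/10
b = -17/6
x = 3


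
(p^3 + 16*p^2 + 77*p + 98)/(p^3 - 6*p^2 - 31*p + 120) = (p^3 + 16*p^2 + 77*p + 98)/(p^3 - 6*p^2 - 31*p + 120)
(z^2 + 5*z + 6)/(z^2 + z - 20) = (z^2 + 5*z + 6)/(z^2 + z - 20)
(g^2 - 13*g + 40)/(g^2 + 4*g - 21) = (g^2 - 13*g + 40)/(g^2 + 4*g - 21)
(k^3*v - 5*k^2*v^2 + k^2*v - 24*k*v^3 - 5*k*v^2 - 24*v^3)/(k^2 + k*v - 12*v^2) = v*(k^3 - 5*k^2*v + k^2 - 24*k*v^2 - 5*k*v - 24*v^2)/(k^2 + k*v - 12*v^2)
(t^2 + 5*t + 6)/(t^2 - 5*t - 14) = (t + 3)/(t - 7)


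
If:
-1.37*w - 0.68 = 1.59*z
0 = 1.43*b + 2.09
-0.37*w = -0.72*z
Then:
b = -1.46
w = -0.31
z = -0.16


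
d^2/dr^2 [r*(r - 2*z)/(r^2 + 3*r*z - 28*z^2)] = 2*z*(5*r^3 - 84*r^2*z + 168*r*z^2 - 616*z^3)/(-r^6 - 9*r^5*z + 57*r^4*z^2 + 477*r^3*z^3 - 1596*r^2*z^4 - 7056*r*z^5 + 21952*z^6)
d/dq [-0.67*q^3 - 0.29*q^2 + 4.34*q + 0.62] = -2.01*q^2 - 0.58*q + 4.34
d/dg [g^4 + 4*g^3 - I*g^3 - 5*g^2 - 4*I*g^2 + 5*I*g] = 4*g^3 + g^2*(12 - 3*I) + g*(-10 - 8*I) + 5*I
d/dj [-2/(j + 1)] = 2/(j + 1)^2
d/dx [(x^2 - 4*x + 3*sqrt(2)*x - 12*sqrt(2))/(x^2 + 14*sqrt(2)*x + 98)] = (4*x^2 + 11*sqrt(2)*x^2 + 24*sqrt(2)*x + 196*x - 56 + 294*sqrt(2))/(x^4 + 28*sqrt(2)*x^3 + 588*x^2 + 2744*sqrt(2)*x + 9604)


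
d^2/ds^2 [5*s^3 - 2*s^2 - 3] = 30*s - 4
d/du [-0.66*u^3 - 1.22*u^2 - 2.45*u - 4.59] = -1.98*u^2 - 2.44*u - 2.45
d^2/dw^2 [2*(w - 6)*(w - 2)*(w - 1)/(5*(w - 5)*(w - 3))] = 12*(-w^3 + 3*w^2 + 21*w - 71)/(5*(w^6 - 24*w^5 + 237*w^4 - 1232*w^3 + 3555*w^2 - 5400*w + 3375))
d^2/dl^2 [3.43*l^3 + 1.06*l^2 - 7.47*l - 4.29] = 20.58*l + 2.12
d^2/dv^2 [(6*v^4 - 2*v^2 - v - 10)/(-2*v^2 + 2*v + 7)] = 12*(-4*v^6 + 12*v^5 + 30*v^4 - 110*v^3 - 260*v^2 - 13*v + 44)/(8*v^6 - 24*v^5 - 60*v^4 + 160*v^3 + 210*v^2 - 294*v - 343)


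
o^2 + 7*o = o*(o + 7)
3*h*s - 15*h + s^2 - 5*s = (3*h + s)*(s - 5)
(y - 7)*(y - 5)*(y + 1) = y^3 - 11*y^2 + 23*y + 35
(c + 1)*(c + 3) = c^2 + 4*c + 3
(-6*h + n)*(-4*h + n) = 24*h^2 - 10*h*n + n^2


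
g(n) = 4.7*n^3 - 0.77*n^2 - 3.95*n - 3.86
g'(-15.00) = 3191.65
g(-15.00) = -15980.36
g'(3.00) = 118.33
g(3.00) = 104.26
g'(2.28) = 65.84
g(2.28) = 38.84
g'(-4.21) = 252.44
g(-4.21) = -351.58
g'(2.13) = 56.74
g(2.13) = 29.65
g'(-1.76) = 42.44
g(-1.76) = -24.92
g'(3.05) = 122.52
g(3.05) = 110.28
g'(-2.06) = 59.06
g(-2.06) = -40.08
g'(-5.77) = 474.37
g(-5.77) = -909.57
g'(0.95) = 7.31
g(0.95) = -4.28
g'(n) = 14.1*n^2 - 1.54*n - 3.95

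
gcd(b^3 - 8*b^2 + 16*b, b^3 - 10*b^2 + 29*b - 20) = b - 4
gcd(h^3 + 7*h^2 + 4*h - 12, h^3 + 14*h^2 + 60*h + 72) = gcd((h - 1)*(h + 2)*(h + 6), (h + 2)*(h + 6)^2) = h^2 + 8*h + 12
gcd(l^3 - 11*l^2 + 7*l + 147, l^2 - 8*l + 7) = l - 7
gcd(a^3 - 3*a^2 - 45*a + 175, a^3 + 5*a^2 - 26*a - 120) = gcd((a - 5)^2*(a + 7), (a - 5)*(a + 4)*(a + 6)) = a - 5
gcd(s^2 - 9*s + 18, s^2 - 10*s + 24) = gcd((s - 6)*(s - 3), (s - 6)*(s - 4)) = s - 6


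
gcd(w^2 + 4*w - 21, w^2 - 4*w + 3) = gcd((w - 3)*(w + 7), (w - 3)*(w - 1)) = w - 3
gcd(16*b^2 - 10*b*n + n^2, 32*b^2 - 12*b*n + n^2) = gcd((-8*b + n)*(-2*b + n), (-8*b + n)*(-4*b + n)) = 8*b - n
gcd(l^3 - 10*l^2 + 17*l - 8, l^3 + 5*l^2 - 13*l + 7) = l^2 - 2*l + 1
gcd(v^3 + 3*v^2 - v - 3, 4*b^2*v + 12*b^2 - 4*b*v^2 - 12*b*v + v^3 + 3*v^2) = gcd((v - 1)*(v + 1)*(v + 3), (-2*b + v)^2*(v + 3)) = v + 3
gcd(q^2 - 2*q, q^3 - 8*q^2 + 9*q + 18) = 1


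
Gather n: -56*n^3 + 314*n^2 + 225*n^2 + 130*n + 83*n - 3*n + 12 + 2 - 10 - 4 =-56*n^3 + 539*n^2 + 210*n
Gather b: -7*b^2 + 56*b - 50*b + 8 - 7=-7*b^2 + 6*b + 1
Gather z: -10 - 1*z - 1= -z - 11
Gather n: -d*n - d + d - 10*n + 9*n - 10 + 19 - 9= n*(-d - 1)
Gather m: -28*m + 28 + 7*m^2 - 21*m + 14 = 7*m^2 - 49*m + 42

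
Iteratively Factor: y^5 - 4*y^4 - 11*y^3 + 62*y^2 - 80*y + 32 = (y - 1)*(y^4 - 3*y^3 - 14*y^2 + 48*y - 32) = (y - 1)*(y + 4)*(y^3 - 7*y^2 + 14*y - 8) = (y - 1)^2*(y + 4)*(y^2 - 6*y + 8) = (y - 4)*(y - 1)^2*(y + 4)*(y - 2)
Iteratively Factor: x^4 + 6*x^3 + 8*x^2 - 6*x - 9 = (x + 3)*(x^3 + 3*x^2 - x - 3) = (x - 1)*(x + 3)*(x^2 + 4*x + 3) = (x - 1)*(x + 1)*(x + 3)*(x + 3)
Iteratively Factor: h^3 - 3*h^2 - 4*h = (h + 1)*(h^2 - 4*h) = h*(h + 1)*(h - 4)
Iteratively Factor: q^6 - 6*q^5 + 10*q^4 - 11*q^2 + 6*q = (q - 3)*(q^5 - 3*q^4 + q^3 + 3*q^2 - 2*q) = (q - 3)*(q + 1)*(q^4 - 4*q^3 + 5*q^2 - 2*q) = q*(q - 3)*(q + 1)*(q^3 - 4*q^2 + 5*q - 2) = q*(q - 3)*(q - 1)*(q + 1)*(q^2 - 3*q + 2) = q*(q - 3)*(q - 2)*(q - 1)*(q + 1)*(q - 1)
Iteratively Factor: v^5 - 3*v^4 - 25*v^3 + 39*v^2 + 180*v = (v - 5)*(v^4 + 2*v^3 - 15*v^2 - 36*v) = (v - 5)*(v + 3)*(v^3 - v^2 - 12*v) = v*(v - 5)*(v + 3)*(v^2 - v - 12) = v*(v - 5)*(v - 4)*(v + 3)*(v + 3)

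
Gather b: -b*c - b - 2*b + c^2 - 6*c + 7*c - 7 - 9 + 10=b*(-c - 3) + c^2 + c - 6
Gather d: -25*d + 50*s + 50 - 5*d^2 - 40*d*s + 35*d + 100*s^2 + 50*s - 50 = -5*d^2 + d*(10 - 40*s) + 100*s^2 + 100*s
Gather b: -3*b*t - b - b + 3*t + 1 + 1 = b*(-3*t - 2) + 3*t + 2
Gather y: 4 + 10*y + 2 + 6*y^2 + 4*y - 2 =6*y^2 + 14*y + 4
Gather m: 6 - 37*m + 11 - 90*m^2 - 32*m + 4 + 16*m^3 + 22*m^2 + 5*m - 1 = 16*m^3 - 68*m^2 - 64*m + 20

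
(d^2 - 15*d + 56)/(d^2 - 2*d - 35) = (d - 8)/(d + 5)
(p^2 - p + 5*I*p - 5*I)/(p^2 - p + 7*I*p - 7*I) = (p + 5*I)/(p + 7*I)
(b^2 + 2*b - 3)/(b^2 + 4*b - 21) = (b^2 + 2*b - 3)/(b^2 + 4*b - 21)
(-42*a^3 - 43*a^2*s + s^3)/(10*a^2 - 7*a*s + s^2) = (-42*a^3 - 43*a^2*s + s^3)/(10*a^2 - 7*a*s + s^2)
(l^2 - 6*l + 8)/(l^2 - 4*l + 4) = (l - 4)/(l - 2)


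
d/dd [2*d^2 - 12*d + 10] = 4*d - 12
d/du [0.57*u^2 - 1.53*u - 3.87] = 1.14*u - 1.53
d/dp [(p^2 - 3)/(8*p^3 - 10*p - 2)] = (-p*(-4*p^3 + 5*p + 1) - (p^2 - 3)*(12*p^2 - 5)/2)/(-4*p^3 + 5*p + 1)^2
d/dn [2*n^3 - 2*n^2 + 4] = 2*n*(3*n - 2)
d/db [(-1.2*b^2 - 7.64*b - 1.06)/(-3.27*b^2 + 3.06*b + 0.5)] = (-28.6548*b^2 - 8.1324*b - 0.5764)/(10.6929*b^4 - 20.0124*b^3 + 6.0936*b^2 + 3.06*b + 0.25)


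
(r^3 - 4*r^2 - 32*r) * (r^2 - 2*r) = r^5 - 6*r^4 - 24*r^3 + 64*r^2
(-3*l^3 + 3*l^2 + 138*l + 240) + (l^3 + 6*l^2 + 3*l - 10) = -2*l^3 + 9*l^2 + 141*l + 230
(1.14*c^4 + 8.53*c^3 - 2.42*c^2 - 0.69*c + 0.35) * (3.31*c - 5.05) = 3.7734*c^5 + 22.4773*c^4 - 51.0867*c^3 + 9.9371*c^2 + 4.643*c - 1.7675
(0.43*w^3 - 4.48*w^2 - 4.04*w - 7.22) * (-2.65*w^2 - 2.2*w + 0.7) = -1.1395*w^5 + 10.926*w^4 + 20.863*w^3 + 24.885*w^2 + 13.056*w - 5.054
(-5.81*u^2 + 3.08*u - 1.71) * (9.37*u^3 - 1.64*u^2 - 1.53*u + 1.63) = -54.4397*u^5 + 38.388*u^4 - 12.1846*u^3 - 11.3783*u^2 + 7.6367*u - 2.7873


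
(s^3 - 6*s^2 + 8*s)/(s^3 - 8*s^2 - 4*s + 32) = s*(s - 4)/(s^2 - 6*s - 16)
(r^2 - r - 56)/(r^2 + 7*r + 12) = (r^2 - r - 56)/(r^2 + 7*r + 12)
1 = 1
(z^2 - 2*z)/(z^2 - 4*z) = (z - 2)/(z - 4)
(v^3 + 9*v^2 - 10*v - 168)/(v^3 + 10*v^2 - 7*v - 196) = (v + 6)/(v + 7)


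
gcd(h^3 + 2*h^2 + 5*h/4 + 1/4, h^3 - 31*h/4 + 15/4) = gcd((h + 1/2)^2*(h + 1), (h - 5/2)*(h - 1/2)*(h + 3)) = 1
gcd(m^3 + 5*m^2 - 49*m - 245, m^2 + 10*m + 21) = m + 7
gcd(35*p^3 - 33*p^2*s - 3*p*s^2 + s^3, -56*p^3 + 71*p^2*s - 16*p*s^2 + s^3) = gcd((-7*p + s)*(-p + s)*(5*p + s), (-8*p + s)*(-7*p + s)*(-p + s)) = 7*p^2 - 8*p*s + s^2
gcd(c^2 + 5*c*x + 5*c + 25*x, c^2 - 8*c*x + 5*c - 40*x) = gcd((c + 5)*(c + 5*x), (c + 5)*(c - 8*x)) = c + 5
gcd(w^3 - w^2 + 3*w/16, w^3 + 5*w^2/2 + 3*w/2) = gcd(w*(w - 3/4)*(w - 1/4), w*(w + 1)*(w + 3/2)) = w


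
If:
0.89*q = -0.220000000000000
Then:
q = -0.25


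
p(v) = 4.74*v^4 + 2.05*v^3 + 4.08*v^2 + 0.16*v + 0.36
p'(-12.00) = -31975.04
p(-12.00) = 95332.20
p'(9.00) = 14393.59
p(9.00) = 32925.87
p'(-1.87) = -117.58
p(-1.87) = 58.88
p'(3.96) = 1306.32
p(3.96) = 1357.90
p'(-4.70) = -1870.82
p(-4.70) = 2189.87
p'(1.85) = 156.35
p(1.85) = 83.12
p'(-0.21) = -1.46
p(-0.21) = 0.50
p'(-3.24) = -606.59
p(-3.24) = 495.29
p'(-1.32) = -43.50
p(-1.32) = 16.93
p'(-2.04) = -151.86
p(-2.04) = 81.70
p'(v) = 18.96*v^3 + 6.15*v^2 + 8.16*v + 0.16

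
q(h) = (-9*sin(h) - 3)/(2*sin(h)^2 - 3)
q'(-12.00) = 5.55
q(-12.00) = 3.23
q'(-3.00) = -2.90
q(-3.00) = 0.58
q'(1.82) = -10.89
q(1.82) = 10.45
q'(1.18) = 12.24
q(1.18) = 8.77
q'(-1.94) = -7.15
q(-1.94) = -4.28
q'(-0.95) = 6.03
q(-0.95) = -2.58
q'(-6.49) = 2.91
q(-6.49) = 0.40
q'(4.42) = -6.79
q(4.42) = -4.82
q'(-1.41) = 4.74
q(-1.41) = -5.60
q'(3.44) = -2.99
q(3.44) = 0.13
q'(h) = -4*(-9*sin(h) - 3)*sin(h)*cos(h)/(2*sin(h)^2 - 3)^2 - 9*cos(h)/(2*sin(h)^2 - 3) = 3*(6*sin(h)^2 + 4*sin(h) + 9)*cos(h)/(2*sin(h)^2 - 3)^2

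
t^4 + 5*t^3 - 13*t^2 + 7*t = t*(t - 1)^2*(t + 7)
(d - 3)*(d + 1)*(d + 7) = d^3 + 5*d^2 - 17*d - 21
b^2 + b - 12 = (b - 3)*(b + 4)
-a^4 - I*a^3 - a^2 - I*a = a*(a - I)*(-I*a + 1)^2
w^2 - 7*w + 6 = (w - 6)*(w - 1)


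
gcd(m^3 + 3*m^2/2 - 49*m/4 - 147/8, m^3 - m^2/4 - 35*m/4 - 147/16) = m^2 - 2*m - 21/4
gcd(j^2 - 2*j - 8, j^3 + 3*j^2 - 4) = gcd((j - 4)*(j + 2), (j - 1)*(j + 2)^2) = j + 2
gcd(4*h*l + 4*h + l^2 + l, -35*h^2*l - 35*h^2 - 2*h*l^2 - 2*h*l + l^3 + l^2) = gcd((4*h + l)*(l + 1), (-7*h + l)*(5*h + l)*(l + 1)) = l + 1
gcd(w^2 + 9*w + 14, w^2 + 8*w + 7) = w + 7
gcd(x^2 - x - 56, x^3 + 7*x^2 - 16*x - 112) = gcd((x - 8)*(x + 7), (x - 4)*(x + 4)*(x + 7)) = x + 7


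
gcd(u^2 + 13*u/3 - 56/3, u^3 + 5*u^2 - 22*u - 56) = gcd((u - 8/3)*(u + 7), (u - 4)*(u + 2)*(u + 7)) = u + 7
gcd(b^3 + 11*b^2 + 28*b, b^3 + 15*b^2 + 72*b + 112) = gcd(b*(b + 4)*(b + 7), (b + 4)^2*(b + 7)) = b^2 + 11*b + 28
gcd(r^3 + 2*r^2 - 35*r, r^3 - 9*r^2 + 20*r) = r^2 - 5*r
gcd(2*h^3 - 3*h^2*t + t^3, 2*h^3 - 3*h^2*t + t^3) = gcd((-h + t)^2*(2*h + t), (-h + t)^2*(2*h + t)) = 2*h^3 - 3*h^2*t + t^3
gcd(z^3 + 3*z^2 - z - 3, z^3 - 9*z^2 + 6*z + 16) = z + 1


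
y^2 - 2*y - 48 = (y - 8)*(y + 6)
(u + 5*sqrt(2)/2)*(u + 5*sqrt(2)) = u^2 + 15*sqrt(2)*u/2 + 25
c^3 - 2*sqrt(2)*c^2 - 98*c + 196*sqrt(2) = (c - 7*sqrt(2))*(c - 2*sqrt(2))*(c + 7*sqrt(2))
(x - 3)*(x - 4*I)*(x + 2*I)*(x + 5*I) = x^4 - 3*x^3 + 3*I*x^3 + 18*x^2 - 9*I*x^2 - 54*x + 40*I*x - 120*I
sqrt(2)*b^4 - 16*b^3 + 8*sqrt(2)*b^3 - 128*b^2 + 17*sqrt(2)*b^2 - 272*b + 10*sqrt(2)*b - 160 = (b + 2)*(b + 5)*(b - 8*sqrt(2))*(sqrt(2)*b + sqrt(2))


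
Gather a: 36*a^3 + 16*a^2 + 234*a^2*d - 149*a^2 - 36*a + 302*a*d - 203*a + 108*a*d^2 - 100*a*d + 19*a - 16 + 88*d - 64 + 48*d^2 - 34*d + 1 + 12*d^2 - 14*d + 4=36*a^3 + a^2*(234*d - 133) + a*(108*d^2 + 202*d - 220) + 60*d^2 + 40*d - 75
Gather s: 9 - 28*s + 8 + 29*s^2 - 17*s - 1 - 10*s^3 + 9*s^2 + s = -10*s^3 + 38*s^2 - 44*s + 16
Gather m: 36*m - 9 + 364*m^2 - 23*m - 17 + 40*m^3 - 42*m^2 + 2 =40*m^3 + 322*m^2 + 13*m - 24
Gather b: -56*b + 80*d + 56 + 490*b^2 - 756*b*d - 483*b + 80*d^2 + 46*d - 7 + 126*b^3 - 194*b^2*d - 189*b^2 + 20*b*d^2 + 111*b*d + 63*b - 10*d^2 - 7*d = 126*b^3 + b^2*(301 - 194*d) + b*(20*d^2 - 645*d - 476) + 70*d^2 + 119*d + 49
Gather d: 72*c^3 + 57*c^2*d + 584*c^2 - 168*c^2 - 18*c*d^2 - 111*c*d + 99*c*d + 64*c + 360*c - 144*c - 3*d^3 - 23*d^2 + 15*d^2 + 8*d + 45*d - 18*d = 72*c^3 + 416*c^2 + 280*c - 3*d^3 + d^2*(-18*c - 8) + d*(57*c^2 - 12*c + 35)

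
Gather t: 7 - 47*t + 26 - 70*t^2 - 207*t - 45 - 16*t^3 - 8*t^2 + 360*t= -16*t^3 - 78*t^2 + 106*t - 12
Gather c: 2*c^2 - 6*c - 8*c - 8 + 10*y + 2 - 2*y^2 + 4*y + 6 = 2*c^2 - 14*c - 2*y^2 + 14*y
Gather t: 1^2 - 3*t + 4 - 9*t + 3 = 8 - 12*t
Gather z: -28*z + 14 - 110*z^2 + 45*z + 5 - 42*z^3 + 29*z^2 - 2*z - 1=-42*z^3 - 81*z^2 + 15*z + 18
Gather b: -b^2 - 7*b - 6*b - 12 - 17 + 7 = -b^2 - 13*b - 22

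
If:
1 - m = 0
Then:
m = 1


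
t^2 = t^2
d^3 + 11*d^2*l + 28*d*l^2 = d*(d + 4*l)*(d + 7*l)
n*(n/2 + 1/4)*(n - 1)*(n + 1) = n^4/2 + n^3/4 - n^2/2 - n/4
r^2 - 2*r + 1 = (r - 1)^2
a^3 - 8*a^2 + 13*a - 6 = (a - 6)*(a - 1)^2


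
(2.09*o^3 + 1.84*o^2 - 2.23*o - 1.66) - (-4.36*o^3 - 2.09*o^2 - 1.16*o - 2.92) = 6.45*o^3 + 3.93*o^2 - 1.07*o + 1.26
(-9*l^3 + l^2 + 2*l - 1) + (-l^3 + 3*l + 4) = -10*l^3 + l^2 + 5*l + 3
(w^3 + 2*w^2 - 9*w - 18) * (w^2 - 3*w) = w^5 - w^4 - 15*w^3 + 9*w^2 + 54*w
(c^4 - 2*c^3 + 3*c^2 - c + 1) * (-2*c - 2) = -2*c^5 + 2*c^4 - 2*c^3 - 4*c^2 - 2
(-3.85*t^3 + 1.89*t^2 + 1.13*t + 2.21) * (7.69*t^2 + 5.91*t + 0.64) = -29.6065*t^5 - 8.2194*t^4 + 17.3956*t^3 + 24.8828*t^2 + 13.7843*t + 1.4144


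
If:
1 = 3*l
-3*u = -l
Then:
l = 1/3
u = 1/9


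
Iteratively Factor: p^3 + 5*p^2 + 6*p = (p + 2)*(p^2 + 3*p) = p*(p + 2)*(p + 3)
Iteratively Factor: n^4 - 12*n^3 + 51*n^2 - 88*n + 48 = (n - 1)*(n^3 - 11*n^2 + 40*n - 48) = (n - 4)*(n - 1)*(n^2 - 7*n + 12) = (n - 4)^2*(n - 1)*(n - 3)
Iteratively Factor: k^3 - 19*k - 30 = (k + 3)*(k^2 - 3*k - 10) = (k + 2)*(k + 3)*(k - 5)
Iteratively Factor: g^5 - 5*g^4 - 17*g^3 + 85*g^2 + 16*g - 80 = (g - 4)*(g^4 - g^3 - 21*g^2 + g + 20) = (g - 4)*(g + 4)*(g^3 - 5*g^2 - g + 5) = (g - 5)*(g - 4)*(g + 4)*(g^2 - 1) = (g - 5)*(g - 4)*(g - 1)*(g + 4)*(g + 1)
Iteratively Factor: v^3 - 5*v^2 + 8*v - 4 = (v - 1)*(v^2 - 4*v + 4) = (v - 2)*(v - 1)*(v - 2)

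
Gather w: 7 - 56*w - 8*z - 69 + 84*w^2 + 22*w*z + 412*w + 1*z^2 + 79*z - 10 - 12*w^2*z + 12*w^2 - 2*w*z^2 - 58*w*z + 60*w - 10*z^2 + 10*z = w^2*(96 - 12*z) + w*(-2*z^2 - 36*z + 416) - 9*z^2 + 81*z - 72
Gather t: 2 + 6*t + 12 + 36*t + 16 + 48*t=90*t + 30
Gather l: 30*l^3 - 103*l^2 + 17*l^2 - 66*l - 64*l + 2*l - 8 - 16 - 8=30*l^3 - 86*l^2 - 128*l - 32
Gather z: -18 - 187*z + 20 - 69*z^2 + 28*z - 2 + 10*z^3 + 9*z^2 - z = 10*z^3 - 60*z^2 - 160*z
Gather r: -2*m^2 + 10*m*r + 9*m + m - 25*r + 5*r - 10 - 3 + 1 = -2*m^2 + 10*m + r*(10*m - 20) - 12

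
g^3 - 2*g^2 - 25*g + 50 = (g - 5)*(g - 2)*(g + 5)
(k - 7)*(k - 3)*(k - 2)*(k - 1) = k^4 - 13*k^3 + 53*k^2 - 83*k + 42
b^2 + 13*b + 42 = (b + 6)*(b + 7)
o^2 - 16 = (o - 4)*(o + 4)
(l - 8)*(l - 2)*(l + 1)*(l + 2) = l^4 - 7*l^3 - 12*l^2 + 28*l + 32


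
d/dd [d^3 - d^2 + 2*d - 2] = 3*d^2 - 2*d + 2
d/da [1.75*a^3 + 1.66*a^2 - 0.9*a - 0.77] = 5.25*a^2 + 3.32*a - 0.9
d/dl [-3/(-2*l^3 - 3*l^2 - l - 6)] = 3*(-6*l^2 - 6*l - 1)/(2*l^3 + 3*l^2 + l + 6)^2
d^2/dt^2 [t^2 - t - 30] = 2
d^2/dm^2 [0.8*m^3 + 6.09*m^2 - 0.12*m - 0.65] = 4.8*m + 12.18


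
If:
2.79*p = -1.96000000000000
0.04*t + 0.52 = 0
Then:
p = -0.70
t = -13.00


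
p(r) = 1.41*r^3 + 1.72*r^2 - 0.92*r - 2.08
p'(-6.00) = 130.72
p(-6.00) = -239.20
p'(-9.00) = 310.75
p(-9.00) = -882.37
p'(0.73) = 3.85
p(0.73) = -1.29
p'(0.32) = 0.61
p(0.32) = -2.15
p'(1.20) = 9.30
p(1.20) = 1.73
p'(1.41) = 12.34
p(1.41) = 3.99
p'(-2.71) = 20.82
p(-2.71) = -15.02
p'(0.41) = 1.20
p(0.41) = -2.07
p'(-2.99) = 26.61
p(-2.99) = -21.64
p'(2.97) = 46.61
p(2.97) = 47.30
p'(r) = 4.23*r^2 + 3.44*r - 0.92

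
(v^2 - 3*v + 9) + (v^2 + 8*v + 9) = 2*v^2 + 5*v + 18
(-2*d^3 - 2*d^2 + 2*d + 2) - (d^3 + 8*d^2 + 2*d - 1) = -3*d^3 - 10*d^2 + 3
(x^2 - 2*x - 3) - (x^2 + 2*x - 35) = 32 - 4*x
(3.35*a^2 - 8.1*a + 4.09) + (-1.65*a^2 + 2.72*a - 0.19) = 1.7*a^2 - 5.38*a + 3.9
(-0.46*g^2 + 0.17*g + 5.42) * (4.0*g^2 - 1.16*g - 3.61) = -1.84*g^4 + 1.2136*g^3 + 23.1434*g^2 - 6.9009*g - 19.5662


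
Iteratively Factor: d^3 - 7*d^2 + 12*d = (d - 3)*(d^2 - 4*d) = (d - 4)*(d - 3)*(d)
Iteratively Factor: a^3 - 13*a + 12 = (a - 1)*(a^2 + a - 12) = (a - 3)*(a - 1)*(a + 4)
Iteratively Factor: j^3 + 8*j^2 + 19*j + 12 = (j + 3)*(j^2 + 5*j + 4) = (j + 3)*(j + 4)*(j + 1)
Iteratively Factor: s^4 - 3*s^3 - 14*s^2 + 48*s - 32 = (s - 1)*(s^3 - 2*s^2 - 16*s + 32) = (s - 4)*(s - 1)*(s^2 + 2*s - 8) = (s - 4)*(s - 1)*(s + 4)*(s - 2)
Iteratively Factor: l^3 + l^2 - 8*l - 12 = (l - 3)*(l^2 + 4*l + 4) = (l - 3)*(l + 2)*(l + 2)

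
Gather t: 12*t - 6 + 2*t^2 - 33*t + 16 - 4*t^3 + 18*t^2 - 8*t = -4*t^3 + 20*t^2 - 29*t + 10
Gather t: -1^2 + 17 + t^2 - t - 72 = t^2 - t - 56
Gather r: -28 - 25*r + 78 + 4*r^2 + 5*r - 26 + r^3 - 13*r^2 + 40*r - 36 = r^3 - 9*r^2 + 20*r - 12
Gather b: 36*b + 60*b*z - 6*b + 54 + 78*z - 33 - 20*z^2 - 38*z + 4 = b*(60*z + 30) - 20*z^2 + 40*z + 25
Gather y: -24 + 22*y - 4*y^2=-4*y^2 + 22*y - 24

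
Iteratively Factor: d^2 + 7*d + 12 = (d + 4)*(d + 3)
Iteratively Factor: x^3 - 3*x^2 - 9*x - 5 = (x - 5)*(x^2 + 2*x + 1) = (x - 5)*(x + 1)*(x + 1)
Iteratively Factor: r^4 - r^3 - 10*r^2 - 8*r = (r)*(r^3 - r^2 - 10*r - 8) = r*(r - 4)*(r^2 + 3*r + 2) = r*(r - 4)*(r + 2)*(r + 1)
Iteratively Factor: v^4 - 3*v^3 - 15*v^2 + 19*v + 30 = (v - 2)*(v^3 - v^2 - 17*v - 15) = (v - 2)*(v + 3)*(v^2 - 4*v - 5) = (v - 2)*(v + 1)*(v + 3)*(v - 5)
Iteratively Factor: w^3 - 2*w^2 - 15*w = (w + 3)*(w^2 - 5*w) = (w - 5)*(w + 3)*(w)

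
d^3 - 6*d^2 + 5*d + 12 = (d - 4)*(d - 3)*(d + 1)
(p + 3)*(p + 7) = p^2 + 10*p + 21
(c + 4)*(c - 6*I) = c^2 + 4*c - 6*I*c - 24*I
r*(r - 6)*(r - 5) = r^3 - 11*r^2 + 30*r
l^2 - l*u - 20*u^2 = (l - 5*u)*(l + 4*u)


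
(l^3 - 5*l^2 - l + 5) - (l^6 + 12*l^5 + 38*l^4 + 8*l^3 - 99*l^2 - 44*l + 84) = -l^6 - 12*l^5 - 38*l^4 - 7*l^3 + 94*l^2 + 43*l - 79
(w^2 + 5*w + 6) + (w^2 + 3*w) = 2*w^2 + 8*w + 6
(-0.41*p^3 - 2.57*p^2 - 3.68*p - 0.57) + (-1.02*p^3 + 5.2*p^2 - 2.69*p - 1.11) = -1.43*p^3 + 2.63*p^2 - 6.37*p - 1.68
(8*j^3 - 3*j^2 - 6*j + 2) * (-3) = -24*j^3 + 9*j^2 + 18*j - 6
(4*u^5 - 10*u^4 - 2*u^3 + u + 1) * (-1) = -4*u^5 + 10*u^4 + 2*u^3 - u - 1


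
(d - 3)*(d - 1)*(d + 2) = d^3 - 2*d^2 - 5*d + 6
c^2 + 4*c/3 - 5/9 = (c - 1/3)*(c + 5/3)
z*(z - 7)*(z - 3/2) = z^3 - 17*z^2/2 + 21*z/2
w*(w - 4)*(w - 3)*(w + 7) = w^4 - 37*w^2 + 84*w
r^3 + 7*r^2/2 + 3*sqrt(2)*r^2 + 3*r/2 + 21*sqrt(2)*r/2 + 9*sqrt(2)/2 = (r + 1/2)*(r + 3)*(r + 3*sqrt(2))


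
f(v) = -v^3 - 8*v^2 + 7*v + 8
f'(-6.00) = -5.00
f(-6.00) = -106.00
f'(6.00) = -197.00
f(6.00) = -454.00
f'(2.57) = -53.93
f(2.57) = -43.82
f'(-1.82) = 26.18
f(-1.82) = -25.21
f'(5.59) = -176.18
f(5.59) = -377.53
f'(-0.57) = 15.15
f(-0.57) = 1.60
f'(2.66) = -56.79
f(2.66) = -48.81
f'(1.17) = -15.83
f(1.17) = 3.64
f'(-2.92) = 28.14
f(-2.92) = -55.75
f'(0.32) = 1.57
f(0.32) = 9.39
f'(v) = -3*v^2 - 16*v + 7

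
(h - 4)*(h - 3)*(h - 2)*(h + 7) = h^4 - 2*h^3 - 37*h^2 + 158*h - 168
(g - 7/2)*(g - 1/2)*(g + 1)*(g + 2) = g^4 - g^3 - 33*g^2/4 - 11*g/4 + 7/2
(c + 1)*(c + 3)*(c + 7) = c^3 + 11*c^2 + 31*c + 21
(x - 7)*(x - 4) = x^2 - 11*x + 28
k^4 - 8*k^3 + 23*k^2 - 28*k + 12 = (k - 3)*(k - 2)^2*(k - 1)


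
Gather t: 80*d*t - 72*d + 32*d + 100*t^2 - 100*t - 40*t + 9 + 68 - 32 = -40*d + 100*t^2 + t*(80*d - 140) + 45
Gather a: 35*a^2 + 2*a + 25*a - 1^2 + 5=35*a^2 + 27*a + 4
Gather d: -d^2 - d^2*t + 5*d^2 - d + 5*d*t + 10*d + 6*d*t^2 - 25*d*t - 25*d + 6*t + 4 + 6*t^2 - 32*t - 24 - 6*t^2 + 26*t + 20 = d^2*(4 - t) + d*(6*t^2 - 20*t - 16)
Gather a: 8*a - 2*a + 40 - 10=6*a + 30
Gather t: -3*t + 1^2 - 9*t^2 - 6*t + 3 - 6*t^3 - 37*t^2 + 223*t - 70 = -6*t^3 - 46*t^2 + 214*t - 66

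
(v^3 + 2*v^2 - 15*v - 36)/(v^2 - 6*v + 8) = (v^2 + 6*v + 9)/(v - 2)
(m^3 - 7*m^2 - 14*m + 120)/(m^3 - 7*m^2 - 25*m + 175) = (m^2 - 2*m - 24)/(m^2 - 2*m - 35)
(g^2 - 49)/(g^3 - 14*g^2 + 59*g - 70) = (g + 7)/(g^2 - 7*g + 10)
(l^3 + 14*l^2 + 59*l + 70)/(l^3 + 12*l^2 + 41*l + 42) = (l + 5)/(l + 3)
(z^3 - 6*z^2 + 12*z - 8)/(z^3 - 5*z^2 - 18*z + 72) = (z^3 - 6*z^2 + 12*z - 8)/(z^3 - 5*z^2 - 18*z + 72)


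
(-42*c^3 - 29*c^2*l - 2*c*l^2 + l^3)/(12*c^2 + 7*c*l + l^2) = (-14*c^2 - 5*c*l + l^2)/(4*c + l)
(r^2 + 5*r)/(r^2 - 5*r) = (r + 5)/(r - 5)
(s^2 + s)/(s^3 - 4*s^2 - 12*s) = (s + 1)/(s^2 - 4*s - 12)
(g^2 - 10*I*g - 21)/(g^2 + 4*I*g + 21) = (g - 7*I)/(g + 7*I)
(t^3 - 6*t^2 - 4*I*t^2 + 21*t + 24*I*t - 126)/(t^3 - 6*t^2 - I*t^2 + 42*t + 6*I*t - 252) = (t + 3*I)/(t + 6*I)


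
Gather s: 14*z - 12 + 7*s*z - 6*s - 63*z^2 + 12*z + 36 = s*(7*z - 6) - 63*z^2 + 26*z + 24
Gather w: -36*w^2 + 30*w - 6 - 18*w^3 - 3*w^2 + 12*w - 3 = -18*w^3 - 39*w^2 + 42*w - 9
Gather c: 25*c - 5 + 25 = 25*c + 20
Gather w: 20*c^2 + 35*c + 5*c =20*c^2 + 40*c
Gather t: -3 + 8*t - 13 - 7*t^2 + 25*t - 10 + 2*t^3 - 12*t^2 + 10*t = 2*t^3 - 19*t^2 + 43*t - 26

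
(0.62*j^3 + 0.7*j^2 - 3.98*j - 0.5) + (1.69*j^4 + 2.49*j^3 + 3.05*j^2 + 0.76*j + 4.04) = 1.69*j^4 + 3.11*j^3 + 3.75*j^2 - 3.22*j + 3.54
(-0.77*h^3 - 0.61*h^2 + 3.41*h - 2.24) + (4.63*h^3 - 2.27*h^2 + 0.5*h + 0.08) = 3.86*h^3 - 2.88*h^2 + 3.91*h - 2.16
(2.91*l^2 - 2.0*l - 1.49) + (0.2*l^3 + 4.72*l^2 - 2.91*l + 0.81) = 0.2*l^3 + 7.63*l^2 - 4.91*l - 0.68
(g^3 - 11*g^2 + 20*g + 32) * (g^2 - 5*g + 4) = g^5 - 16*g^4 + 79*g^3 - 112*g^2 - 80*g + 128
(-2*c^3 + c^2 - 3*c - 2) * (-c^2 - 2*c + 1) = 2*c^5 + 3*c^4 - c^3 + 9*c^2 + c - 2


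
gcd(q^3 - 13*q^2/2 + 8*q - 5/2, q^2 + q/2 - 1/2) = q - 1/2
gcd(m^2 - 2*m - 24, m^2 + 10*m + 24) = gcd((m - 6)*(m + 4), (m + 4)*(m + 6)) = m + 4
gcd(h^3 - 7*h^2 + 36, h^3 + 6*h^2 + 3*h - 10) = h + 2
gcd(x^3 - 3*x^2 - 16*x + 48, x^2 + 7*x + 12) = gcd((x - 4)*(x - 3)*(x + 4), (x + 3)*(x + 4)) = x + 4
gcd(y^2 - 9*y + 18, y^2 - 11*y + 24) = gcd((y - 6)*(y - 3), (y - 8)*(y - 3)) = y - 3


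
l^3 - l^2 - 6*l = l*(l - 3)*(l + 2)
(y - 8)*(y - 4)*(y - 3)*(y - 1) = y^4 - 16*y^3 + 83*y^2 - 164*y + 96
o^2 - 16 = (o - 4)*(o + 4)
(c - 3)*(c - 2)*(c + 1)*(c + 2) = c^4 - 2*c^3 - 7*c^2 + 8*c + 12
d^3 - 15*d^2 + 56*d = d*(d - 8)*(d - 7)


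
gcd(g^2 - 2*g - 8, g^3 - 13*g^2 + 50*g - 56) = g - 4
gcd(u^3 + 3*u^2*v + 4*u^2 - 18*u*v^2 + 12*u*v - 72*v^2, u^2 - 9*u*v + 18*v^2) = u - 3*v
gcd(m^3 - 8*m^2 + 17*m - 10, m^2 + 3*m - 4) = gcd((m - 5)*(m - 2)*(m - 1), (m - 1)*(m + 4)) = m - 1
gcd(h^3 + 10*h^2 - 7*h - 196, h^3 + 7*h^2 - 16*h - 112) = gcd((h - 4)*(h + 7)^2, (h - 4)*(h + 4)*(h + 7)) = h^2 + 3*h - 28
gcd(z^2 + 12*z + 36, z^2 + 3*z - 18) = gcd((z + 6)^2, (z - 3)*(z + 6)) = z + 6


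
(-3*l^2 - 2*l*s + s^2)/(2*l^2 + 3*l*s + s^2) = (-3*l + s)/(2*l + s)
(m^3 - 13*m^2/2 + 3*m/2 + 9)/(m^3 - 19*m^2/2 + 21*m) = (2*m^2 - m - 3)/(m*(2*m - 7))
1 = 1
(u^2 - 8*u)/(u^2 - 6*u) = (u - 8)/(u - 6)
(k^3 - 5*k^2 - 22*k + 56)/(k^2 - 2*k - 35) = (k^2 + 2*k - 8)/(k + 5)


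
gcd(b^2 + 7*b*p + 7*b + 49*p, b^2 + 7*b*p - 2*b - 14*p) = b + 7*p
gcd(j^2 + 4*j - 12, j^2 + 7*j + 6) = j + 6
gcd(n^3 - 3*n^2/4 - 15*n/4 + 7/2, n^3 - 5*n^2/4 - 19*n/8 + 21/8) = n^2 - 11*n/4 + 7/4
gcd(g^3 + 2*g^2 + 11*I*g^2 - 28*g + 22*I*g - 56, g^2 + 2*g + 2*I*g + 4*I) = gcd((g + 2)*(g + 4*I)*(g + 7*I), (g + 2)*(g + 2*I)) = g + 2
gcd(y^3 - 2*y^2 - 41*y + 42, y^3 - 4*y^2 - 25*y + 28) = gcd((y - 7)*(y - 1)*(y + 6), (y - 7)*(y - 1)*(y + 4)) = y^2 - 8*y + 7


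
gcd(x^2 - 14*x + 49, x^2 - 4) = 1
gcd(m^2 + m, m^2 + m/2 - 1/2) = m + 1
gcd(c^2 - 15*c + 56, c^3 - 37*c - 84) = c - 7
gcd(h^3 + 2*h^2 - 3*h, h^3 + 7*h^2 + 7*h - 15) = h^2 + 2*h - 3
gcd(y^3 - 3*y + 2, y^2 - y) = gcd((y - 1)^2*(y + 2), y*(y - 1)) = y - 1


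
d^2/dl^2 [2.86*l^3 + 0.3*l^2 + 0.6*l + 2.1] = 17.16*l + 0.6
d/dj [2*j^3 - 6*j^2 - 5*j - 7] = 6*j^2 - 12*j - 5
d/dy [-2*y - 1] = -2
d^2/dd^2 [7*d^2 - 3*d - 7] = 14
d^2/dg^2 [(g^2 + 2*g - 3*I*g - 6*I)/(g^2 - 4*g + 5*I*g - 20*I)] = (g^3*(12 - 16*I) + 84*I*g^2 + g*(540 + 384*I) - 1920 + 388*I)/(g^6 + g^5*(-12 + 15*I) + g^4*(-27 - 180*I) + g^3*(836 + 595*I) + g^2*(-3600 + 540*I) + g*(4800 - 6000*I) + 8000*I)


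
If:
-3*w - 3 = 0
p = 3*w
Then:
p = -3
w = -1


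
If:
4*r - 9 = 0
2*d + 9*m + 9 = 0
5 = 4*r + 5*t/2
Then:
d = -9*m/2 - 9/2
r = 9/4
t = -8/5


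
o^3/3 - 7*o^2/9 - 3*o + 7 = (o/3 + 1)*(o - 3)*(o - 7/3)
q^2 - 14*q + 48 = (q - 8)*(q - 6)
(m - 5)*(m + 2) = m^2 - 3*m - 10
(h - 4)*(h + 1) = h^2 - 3*h - 4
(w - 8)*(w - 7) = w^2 - 15*w + 56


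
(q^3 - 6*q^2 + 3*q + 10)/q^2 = q - 6 + 3/q + 10/q^2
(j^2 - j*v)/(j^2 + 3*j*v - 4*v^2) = j/(j + 4*v)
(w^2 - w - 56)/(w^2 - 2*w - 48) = (w + 7)/(w + 6)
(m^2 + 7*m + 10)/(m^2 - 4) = (m + 5)/(m - 2)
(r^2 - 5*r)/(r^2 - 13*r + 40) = r/(r - 8)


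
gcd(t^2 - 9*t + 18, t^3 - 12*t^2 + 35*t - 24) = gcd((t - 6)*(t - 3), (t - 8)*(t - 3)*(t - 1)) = t - 3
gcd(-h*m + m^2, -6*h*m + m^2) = m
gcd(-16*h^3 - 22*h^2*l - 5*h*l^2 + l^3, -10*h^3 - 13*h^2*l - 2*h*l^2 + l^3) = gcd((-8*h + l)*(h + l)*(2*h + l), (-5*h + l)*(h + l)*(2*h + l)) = 2*h^2 + 3*h*l + l^2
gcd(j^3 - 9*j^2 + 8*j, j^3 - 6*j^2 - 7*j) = j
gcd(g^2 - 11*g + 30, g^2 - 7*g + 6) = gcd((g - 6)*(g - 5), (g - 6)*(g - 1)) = g - 6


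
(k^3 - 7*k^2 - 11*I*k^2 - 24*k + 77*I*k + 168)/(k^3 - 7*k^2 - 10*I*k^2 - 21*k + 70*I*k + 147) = (k - 8*I)/(k - 7*I)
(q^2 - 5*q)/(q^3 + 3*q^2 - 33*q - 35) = q/(q^2 + 8*q + 7)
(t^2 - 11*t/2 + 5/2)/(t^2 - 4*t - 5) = (t - 1/2)/(t + 1)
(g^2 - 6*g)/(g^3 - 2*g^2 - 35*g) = (6 - g)/(-g^2 + 2*g + 35)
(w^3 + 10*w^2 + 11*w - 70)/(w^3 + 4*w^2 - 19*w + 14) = (w + 5)/(w - 1)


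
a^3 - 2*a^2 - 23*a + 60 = (a - 4)*(a - 3)*(a + 5)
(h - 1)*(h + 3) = h^2 + 2*h - 3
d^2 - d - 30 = (d - 6)*(d + 5)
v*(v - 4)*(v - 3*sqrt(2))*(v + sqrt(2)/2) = v^4 - 4*v^3 - 5*sqrt(2)*v^3/2 - 3*v^2 + 10*sqrt(2)*v^2 + 12*v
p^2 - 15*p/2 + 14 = (p - 4)*(p - 7/2)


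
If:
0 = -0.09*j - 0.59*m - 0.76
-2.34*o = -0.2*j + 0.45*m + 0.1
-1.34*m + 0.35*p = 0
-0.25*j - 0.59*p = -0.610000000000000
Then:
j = -37.22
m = 4.39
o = -4.07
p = 16.80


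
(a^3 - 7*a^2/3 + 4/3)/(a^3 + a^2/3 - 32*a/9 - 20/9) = 3*(a - 1)/(3*a + 5)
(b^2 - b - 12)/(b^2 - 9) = (b - 4)/(b - 3)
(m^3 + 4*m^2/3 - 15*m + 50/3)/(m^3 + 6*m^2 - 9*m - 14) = (3*m^2 + 10*m - 25)/(3*(m^2 + 8*m + 7))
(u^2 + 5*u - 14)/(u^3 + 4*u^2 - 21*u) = (u - 2)/(u*(u - 3))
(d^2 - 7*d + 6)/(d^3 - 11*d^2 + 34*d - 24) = 1/(d - 4)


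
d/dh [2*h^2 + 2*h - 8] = 4*h + 2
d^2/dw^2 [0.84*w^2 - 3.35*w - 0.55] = 1.68000000000000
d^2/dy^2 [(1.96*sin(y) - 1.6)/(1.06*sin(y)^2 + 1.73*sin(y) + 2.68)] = (-2.202256*sin(y)^5 + 10.785288*sin(y)^4 + 46.61456*sin(y)^3 - 15.091696*sin(y)^2 - 72.508032*sin(y) - 18.661408)/(1.06*sin(y)^2 + 1.73*sin(y) + 2.68)^3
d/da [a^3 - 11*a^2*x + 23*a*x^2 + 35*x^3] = 3*a^2 - 22*a*x + 23*x^2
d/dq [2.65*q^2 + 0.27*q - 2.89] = 5.3*q + 0.27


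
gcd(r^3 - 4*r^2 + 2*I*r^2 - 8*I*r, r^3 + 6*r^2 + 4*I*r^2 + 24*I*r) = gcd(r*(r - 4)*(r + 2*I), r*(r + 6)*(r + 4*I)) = r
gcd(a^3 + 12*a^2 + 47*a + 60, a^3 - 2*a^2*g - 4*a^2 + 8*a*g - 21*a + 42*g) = a + 3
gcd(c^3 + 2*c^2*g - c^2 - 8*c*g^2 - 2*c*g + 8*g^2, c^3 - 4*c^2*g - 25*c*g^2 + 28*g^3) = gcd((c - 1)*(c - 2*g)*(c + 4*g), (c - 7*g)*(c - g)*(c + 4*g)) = c + 4*g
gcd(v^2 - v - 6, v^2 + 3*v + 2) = v + 2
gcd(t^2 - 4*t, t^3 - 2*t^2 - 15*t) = t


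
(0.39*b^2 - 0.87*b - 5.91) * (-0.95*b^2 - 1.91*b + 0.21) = -0.3705*b^4 + 0.0816*b^3 + 7.3581*b^2 + 11.1054*b - 1.2411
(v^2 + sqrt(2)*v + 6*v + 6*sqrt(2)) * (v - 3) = v^3 + sqrt(2)*v^2 + 3*v^2 - 18*v + 3*sqrt(2)*v - 18*sqrt(2)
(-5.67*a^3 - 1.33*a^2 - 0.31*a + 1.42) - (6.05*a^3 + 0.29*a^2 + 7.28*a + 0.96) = -11.72*a^3 - 1.62*a^2 - 7.59*a + 0.46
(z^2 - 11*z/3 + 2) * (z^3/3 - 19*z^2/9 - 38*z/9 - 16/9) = z^5/3 - 10*z^4/3 + 113*z^3/27 + 256*z^2/27 - 52*z/27 - 32/9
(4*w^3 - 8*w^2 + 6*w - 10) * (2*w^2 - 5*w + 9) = 8*w^5 - 36*w^4 + 88*w^3 - 122*w^2 + 104*w - 90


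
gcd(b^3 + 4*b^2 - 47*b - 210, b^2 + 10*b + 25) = b + 5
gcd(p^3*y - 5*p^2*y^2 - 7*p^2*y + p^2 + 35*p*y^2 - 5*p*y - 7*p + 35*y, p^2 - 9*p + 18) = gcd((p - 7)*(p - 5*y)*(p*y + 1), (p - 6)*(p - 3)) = 1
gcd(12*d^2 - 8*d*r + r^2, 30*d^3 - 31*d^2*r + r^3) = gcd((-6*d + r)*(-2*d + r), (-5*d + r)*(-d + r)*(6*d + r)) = 1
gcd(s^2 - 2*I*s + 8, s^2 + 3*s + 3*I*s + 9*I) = 1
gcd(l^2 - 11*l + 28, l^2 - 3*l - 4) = l - 4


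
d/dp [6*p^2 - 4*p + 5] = 12*p - 4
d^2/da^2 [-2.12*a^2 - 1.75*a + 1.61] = -4.24000000000000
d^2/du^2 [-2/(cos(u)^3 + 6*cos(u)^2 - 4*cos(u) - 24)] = 2*((13*cos(u) - 48*cos(2*u) - 9*cos(3*u))*(cos(u)^3 + 6*cos(u)^2 - 4*cos(u) - 24)/4 - 2*(3*cos(u)^2 + 12*cos(u) - 4)^2*sin(u)^2)/(cos(u)^3 + 6*cos(u)^2 - 4*cos(u) - 24)^3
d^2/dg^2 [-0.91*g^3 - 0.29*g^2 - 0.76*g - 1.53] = -5.46*g - 0.58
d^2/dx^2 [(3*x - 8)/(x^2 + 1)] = 2*(4*x^2*(3*x - 8) + (8 - 9*x)*(x^2 + 1))/(x^2 + 1)^3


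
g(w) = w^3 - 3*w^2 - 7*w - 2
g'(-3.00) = 38.00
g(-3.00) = -35.00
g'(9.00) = 182.00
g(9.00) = 421.00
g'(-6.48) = 157.85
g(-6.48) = -354.71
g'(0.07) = -7.41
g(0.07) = -2.50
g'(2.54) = -2.89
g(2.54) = -22.75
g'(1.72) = -8.44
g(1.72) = -17.83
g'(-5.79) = 128.31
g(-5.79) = -256.15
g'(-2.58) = 28.45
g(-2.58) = -21.08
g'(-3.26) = 44.44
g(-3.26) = -45.71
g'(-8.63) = 268.21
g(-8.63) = -807.76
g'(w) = 3*w^2 - 6*w - 7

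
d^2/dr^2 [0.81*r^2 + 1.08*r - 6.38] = 1.62000000000000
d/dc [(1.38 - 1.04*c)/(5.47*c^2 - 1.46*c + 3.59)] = (5.6888*c^2 - 15.0972*c - 1.7188)/(29.9209*c^4 - 15.9724*c^3 + 41.4062*c^2 - 10.4828*c + 12.8881)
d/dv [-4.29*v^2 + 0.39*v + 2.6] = 0.39 - 8.58*v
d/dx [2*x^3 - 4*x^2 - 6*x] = 6*x^2 - 8*x - 6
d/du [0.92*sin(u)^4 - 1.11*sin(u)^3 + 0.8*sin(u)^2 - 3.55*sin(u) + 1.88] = (3.68*sin(u)^3 - 3.33*sin(u)^2 + 1.6*sin(u) - 3.55)*cos(u)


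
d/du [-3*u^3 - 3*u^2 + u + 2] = -9*u^2 - 6*u + 1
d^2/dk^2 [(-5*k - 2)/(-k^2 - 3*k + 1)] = 2*((2*k + 3)^2*(5*k + 2) - (15*k + 17)*(k^2 + 3*k - 1))/(k^2 + 3*k - 1)^3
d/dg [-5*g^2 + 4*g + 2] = 4 - 10*g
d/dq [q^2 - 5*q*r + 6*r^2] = 2*q - 5*r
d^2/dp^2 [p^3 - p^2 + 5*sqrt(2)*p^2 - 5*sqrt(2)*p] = 6*p - 2 + 10*sqrt(2)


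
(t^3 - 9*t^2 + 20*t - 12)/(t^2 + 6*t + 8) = (t^3 - 9*t^2 + 20*t - 12)/(t^2 + 6*t + 8)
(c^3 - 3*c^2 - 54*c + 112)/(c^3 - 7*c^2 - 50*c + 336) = (c - 2)/(c - 6)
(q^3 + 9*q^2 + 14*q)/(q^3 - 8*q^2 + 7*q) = (q^2 + 9*q + 14)/(q^2 - 8*q + 7)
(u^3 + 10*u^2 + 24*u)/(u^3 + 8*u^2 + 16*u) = (u + 6)/(u + 4)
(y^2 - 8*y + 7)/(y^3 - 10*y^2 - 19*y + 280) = (y - 1)/(y^2 - 3*y - 40)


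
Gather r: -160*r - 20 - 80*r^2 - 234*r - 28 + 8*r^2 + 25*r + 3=-72*r^2 - 369*r - 45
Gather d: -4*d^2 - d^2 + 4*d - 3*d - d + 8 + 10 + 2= 20 - 5*d^2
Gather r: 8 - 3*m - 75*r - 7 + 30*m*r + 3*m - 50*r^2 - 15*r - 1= -50*r^2 + r*(30*m - 90)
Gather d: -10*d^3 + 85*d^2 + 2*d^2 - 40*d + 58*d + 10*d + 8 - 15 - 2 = -10*d^3 + 87*d^2 + 28*d - 9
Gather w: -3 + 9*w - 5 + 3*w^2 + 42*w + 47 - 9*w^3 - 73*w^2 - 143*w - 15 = -9*w^3 - 70*w^2 - 92*w + 24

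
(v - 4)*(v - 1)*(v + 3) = v^3 - 2*v^2 - 11*v + 12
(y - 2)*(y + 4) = y^2 + 2*y - 8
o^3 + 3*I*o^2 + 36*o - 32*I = (o - 4*I)*(o - I)*(o + 8*I)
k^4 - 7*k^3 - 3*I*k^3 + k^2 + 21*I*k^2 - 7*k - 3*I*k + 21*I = (k - 7)*(k - 3*I)*(-I*k + 1)*(I*k + 1)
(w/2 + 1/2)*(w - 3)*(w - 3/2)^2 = w^4/2 - 5*w^3/2 + 21*w^2/8 + 9*w/4 - 27/8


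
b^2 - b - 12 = (b - 4)*(b + 3)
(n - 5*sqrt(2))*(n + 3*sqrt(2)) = n^2 - 2*sqrt(2)*n - 30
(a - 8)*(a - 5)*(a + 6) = a^3 - 7*a^2 - 38*a + 240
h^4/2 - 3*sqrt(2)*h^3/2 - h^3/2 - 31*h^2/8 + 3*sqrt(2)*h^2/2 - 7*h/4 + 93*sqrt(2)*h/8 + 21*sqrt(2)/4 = (h/2 + 1)*(h - 7/2)*(h + 1/2)*(h - 3*sqrt(2))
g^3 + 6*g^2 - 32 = (g - 2)*(g + 4)^2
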